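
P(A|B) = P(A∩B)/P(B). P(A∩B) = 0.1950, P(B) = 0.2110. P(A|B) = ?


P(A|B) = 0.1950/0.2110 = 0.9242

P(A|B) = 0.9242


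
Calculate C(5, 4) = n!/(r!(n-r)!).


C(5,4) = 5!/(4! × 1!)
= 120/(24 × 1)
= 5

C(5,4) = 5


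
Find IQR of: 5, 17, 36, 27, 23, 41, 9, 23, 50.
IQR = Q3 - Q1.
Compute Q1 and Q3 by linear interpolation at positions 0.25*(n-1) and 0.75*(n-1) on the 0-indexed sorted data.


Sorted: 5, 9, 17, 23, 23, 27, 36, 41, 50
Q1 (25th %ile) = 17.0000
Q3 (75th %ile) = 36.0000
IQR = 36.0000 - 17.0000 = 19.0000

IQR = 19.0000


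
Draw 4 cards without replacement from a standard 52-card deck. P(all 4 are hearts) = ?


P(all hearts) = (13/52) × (12/51) × (11/50) × (10/49)
= 0.0026

P = 0.0026


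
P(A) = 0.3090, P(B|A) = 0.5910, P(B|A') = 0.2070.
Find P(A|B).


P(B) = P(B|A)*P(A) + P(B|A')*P(A')
= 0.5910*0.3090 + 0.2070*0.6910
= 0.182619 + 0.143037 = 0.325656
P(A|B) = 0.182619/0.325656 = 0.5608

P(A|B) = 0.5608


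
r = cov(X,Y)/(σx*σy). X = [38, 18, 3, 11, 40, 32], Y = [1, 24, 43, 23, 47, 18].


Mean X = 23.6667, Mean Y = 26.0000
SD X = 13.912425, SD Y = 15.448840
Cov = -64.000000
r = -64.000000/(13.912425*15.448840) = -0.2978

r = -0.2978


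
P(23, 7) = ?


P(23,7) = 23!/16!
= 25852016738884976640000/20922789888000
= 1235591280

P(23,7) = 1235591280


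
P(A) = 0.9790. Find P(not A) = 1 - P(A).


P(not A) = 1 - 0.9790 = 0.0210

P(not A) = 0.0210


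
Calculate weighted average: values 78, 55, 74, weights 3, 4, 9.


Numerator = 78*3 + 55*4 + 74*9 = 1120
Denominator = 3 + 4 + 9 = 16
WM = 1120/16 = 70.0000

WM = 70.0000


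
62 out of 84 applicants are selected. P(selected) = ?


P = 62/84 = 0.7381

P = 0.7381


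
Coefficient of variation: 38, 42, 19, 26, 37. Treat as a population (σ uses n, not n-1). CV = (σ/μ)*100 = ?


Mean = 32.4000
SD = 8.5463
CV = (8.5463/32.4000)*100 = 26.3776%

CV = 26.3776%


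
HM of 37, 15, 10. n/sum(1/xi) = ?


Sum of reciprocals = 1/37 + 1/15 + 1/10 = 0.193694
HM = 3/0.193694 = 15.4884

HM = 15.4884


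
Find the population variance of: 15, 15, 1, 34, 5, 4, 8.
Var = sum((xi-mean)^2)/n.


Mean = 11.7143
Squared deviations: 10.7959, 10.7959, 114.7959, 496.6531, 45.0816, 59.5102, 13.7959
Sum = 751.4286
Variance = 751.4286/7 = 107.3469

Variance = 107.3469


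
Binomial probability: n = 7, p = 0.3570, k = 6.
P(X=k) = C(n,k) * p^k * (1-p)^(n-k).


C(7,6) = 7
p^6 = 0.002070
(1-p)^1 = 0.643000
P = 7 * 0.002070 * 0.643000 = 0.0093

P(X=6) = 0.0093


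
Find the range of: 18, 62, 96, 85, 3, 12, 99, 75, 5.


Max = 99, Min = 3
Range = 99 - 3 = 96

Range = 96


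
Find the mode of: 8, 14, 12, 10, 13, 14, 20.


Frequencies: 8:1, 10:1, 12:1, 13:1, 14:2, 20:1
Max frequency = 2
Mode = 14

Mode = 14


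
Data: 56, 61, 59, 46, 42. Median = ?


Sorted: 42, 46, 56, 59, 61
n = 5 (odd)
Middle value = 56

Median = 56


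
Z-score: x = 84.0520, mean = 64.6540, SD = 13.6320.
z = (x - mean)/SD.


z = (84.0520 - 64.6540)/13.6320
= 19.3980/13.6320
= 1.4230

z = 1.4230


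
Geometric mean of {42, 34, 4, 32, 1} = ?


Product = 42 × 34 × 4 × 32 × 1 = 182784
GM = 182784^(1/5) = 11.2820

GM = 11.2820


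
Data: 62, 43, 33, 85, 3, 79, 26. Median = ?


Sorted: 3, 26, 33, 43, 62, 79, 85
n = 7 (odd)
Middle value = 43

Median = 43


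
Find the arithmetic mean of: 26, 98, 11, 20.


Sum = 26 + 98 + 11 + 20 = 155
n = 4
Mean = 155/4 = 38.7500

Mean = 38.7500


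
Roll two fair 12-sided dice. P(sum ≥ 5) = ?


Total outcomes = 12×12 = 144
Favorable (sum ≥ 5): 138
P = 138/144 = 0.9583

P = 0.9583


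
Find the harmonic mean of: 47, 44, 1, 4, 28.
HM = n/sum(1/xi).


Sum of reciprocals = 1/47 + 1/44 + 1/1 + 1/4 + 1/28 = 1.329718
HM = 5/1.329718 = 3.7602

HM = 3.7602


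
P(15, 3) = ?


P(15,3) = 15!/12!
= 1307674368000/479001600
= 2730

P(15,3) = 2730


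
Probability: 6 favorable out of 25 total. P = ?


P = 6/25 = 0.2400

P = 0.2400


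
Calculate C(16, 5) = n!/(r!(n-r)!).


C(16,5) = 16!/(5! × 11!)
= 20922789888000/(120 × 39916800)
= 4368

C(16,5) = 4368


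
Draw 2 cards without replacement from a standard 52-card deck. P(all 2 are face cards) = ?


P(all face cards) = (12/52) × (11/51)
= 0.0498

P = 0.0498


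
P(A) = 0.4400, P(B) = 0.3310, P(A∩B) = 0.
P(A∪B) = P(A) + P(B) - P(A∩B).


P(A∪B) = 0.4400 + 0.3310 - 0
= 0.7710 - 0
= 0.7710

P(A∪B) = 0.7710


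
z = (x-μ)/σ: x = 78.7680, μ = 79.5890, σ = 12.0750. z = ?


z = (78.7680 - 79.5890)/12.0750
= -0.8210/12.0750
= -0.0680

z = -0.0680


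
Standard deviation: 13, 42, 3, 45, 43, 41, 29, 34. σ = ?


Mean = 31.2500
Variance = 210.1875
SD = sqrt(210.1875) = 14.4978

SD = 14.4978


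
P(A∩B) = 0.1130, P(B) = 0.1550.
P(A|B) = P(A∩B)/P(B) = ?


P(A|B) = 0.1130/0.1550 = 0.7290

P(A|B) = 0.7290


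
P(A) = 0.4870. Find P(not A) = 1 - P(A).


P(not A) = 1 - 0.4870 = 0.5130

P(not A) = 0.5130


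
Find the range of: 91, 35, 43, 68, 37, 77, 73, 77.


Max = 91, Min = 35
Range = 91 - 35 = 56

Range = 56


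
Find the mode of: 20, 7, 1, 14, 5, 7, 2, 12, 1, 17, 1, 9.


Frequencies: 1:3, 2:1, 5:1, 7:2, 9:1, 12:1, 14:1, 17:1, 20:1
Max frequency = 3
Mode = 1

Mode = 1


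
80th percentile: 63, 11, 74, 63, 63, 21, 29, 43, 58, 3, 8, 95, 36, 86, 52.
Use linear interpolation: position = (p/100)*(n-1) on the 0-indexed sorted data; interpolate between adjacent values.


Sorted: 3, 8, 11, 21, 29, 36, 43, 52, 58, 63, 63, 63, 74, 86, 95
n = 15
Index = 80/100 * 14 = 11.2000
Lower = data[11] = 63, Upper = data[12] = 74
P80 = 63 + 0.2000*(11) = 65.2000

P80 = 65.2000


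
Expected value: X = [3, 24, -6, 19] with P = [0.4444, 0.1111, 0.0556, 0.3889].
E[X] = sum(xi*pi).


E[X] = 3*0.4444 + 24*0.1111 - 6*0.0556 + 19*0.3889
= 1.3332 + 2.6664 - 0.3336 + 7.3891
= 11.0551

E[X] = 11.0551


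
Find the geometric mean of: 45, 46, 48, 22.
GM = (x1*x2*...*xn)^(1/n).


Product = 45 × 46 × 48 × 22 = 2185920
GM = 2185920^(1/4) = 38.4511

GM = 38.4511


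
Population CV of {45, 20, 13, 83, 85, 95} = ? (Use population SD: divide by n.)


Mean = 56.8333
SD = 32.5393
CV = (32.5393/56.8333)*100 = 57.2539%

CV = 57.2539%


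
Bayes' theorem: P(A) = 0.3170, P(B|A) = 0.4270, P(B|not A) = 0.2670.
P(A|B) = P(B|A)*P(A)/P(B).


P(B) = P(B|A)*P(A) + P(B|A')*P(A')
= 0.4270*0.3170 + 0.2670*0.6830
= 0.135359 + 0.182361 = 0.317720
P(A|B) = 0.135359/0.317720 = 0.4260

P(A|B) = 0.4260


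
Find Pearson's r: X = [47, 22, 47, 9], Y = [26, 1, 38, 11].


Mean X = 31.2500, Mean Y = 19.0000
SD X = 16.406935, SD Y = 14.124447
Cov = 188.500000
r = 188.500000/(16.406935*14.124447) = 0.8134

r = 0.8134


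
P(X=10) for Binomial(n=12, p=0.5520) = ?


C(12,10) = 66
p^10 = 0.002627
(1-p)^2 = 0.200704
P = 66 * 0.002627 * 0.200704 = 0.0348

P(X=10) = 0.0348


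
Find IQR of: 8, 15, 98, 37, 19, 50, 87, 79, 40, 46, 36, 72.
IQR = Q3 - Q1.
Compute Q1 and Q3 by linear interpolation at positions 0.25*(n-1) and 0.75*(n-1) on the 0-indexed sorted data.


Sorted: 8, 15, 19, 36, 37, 40, 46, 50, 72, 79, 87, 98
Q1 (25th %ile) = 31.7500
Q3 (75th %ile) = 73.7500
IQR = 73.7500 - 31.7500 = 42.0000

IQR = 42.0000


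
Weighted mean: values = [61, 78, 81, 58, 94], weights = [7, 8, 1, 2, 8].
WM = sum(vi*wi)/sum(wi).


Numerator = 61*7 + 78*8 + 81*1 + 58*2 + 94*8 = 2000
Denominator = 7 + 8 + 1 + 2 + 8 = 26
WM = 2000/26 = 76.9231

WM = 76.9231


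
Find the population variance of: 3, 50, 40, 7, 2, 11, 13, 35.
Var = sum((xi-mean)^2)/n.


Mean = 20.1250
Squared deviations: 293.2656, 892.5156, 395.0156, 172.2656, 328.5156, 83.2656, 50.7656, 221.2656
Sum = 2436.8750
Variance = 2436.8750/8 = 304.6094

Variance = 304.6094


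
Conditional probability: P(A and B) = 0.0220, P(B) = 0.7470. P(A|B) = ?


P(A|B) = 0.0220/0.7470 = 0.0295

P(A|B) = 0.0295


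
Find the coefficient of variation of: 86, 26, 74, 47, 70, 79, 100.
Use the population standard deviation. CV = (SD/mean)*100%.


Mean = 68.8571
SD = 23.0182
CV = (23.0182/68.8571)*100 = 33.4289%

CV = 33.4289%


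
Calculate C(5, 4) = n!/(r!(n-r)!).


C(5,4) = 5!/(4! × 1!)
= 120/(24 × 1)
= 5

C(5,4) = 5


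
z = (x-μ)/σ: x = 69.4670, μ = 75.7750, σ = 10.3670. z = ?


z = (69.4670 - 75.7750)/10.3670
= -6.3080/10.3670
= -0.6085

z = -0.6085


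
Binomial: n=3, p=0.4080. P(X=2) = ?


C(3,2) = 3
p^2 = 0.166464
(1-p)^1 = 0.592000
P = 3 * 0.166464 * 0.592000 = 0.2956

P(X=2) = 0.2956


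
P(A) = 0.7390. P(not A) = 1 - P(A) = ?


P(not A) = 1 - 0.7390 = 0.2610

P(not A) = 0.2610


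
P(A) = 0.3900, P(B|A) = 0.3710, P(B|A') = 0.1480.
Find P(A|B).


P(B) = P(B|A)*P(A) + P(B|A')*P(A')
= 0.3710*0.3900 + 0.1480*0.6100
= 0.144690 + 0.090280 = 0.234970
P(A|B) = 0.144690/0.234970 = 0.6158

P(A|B) = 0.6158


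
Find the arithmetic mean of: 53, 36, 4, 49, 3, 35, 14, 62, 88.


Sum = 53 + 36 + 4 + 49 + 3 + 35 + 14 + 62 + 88 = 344
n = 9
Mean = 344/9 = 38.2222

Mean = 38.2222


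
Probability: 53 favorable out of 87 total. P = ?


P = 53/87 = 0.6092

P = 0.6092


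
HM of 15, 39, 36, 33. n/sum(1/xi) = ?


Sum of reciprocals = 1/15 + 1/39 + 1/36 + 1/33 = 0.150389
HM = 4/0.150389 = 26.5978

HM = 26.5978


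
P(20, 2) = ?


P(20,2) = 20!/18!
= 2432902008176640000/6402373705728000
= 380

P(20,2) = 380


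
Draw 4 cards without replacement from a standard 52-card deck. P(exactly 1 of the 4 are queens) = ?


Hypergeometric: P(X=1) = C(4,1)·C(48,3) / C(52,4)
= 4 × 17296 / 270725
= 69184/270725 = 0.2556

P = 0.2556


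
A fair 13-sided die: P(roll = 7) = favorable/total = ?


Favorable outcomes (roll = 7): 1
Total outcomes = 13
P = 1/13 = 0.0769

P = 0.0769


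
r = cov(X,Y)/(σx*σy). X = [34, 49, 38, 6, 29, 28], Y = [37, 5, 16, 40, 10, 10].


Mean X = 30.6667, Mean Y = 19.6667
SD X = 13.034143, SD Y = 13.719410
Cov = -116.277778
r = -116.277778/(13.034143*13.719410) = -0.6502

r = -0.6502


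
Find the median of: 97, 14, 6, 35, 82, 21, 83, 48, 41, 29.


Sorted: 6, 14, 21, 29, 35, 41, 48, 82, 83, 97
n = 10 (even)
Middle values: 35 and 41
Median = (35+41)/2 = 38.0000

Median = 38.0000


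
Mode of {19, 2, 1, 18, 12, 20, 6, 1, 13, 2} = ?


Frequencies: 1:2, 2:2, 6:1, 12:1, 13:1, 18:1, 19:1, 20:1
Max frequency = 2
Mode = 1, 2

Mode = 1, 2


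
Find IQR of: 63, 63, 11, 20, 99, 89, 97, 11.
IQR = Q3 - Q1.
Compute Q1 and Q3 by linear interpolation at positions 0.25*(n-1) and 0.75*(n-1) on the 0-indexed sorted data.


Sorted: 11, 11, 20, 63, 63, 89, 97, 99
Q1 (25th %ile) = 17.7500
Q3 (75th %ile) = 91.0000
IQR = 91.0000 - 17.7500 = 73.2500

IQR = 73.2500


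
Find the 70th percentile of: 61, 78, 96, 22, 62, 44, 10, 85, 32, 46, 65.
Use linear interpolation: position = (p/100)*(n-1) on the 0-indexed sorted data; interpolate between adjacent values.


Sorted: 10, 22, 32, 44, 46, 61, 62, 65, 78, 85, 96
n = 11
Index = 70/100 * 10 = 7.0000
Lower = data[7] = 65, Upper = data[8] = 78
P70 = 65 + 0*(13) = 65.0000

P70 = 65.0000


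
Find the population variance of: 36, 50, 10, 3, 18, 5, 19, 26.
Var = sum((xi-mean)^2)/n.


Mean = 20.8750
Squared deviations: 228.7656, 848.2656, 118.2656, 319.5156, 8.2656, 252.0156, 3.5156, 26.2656
Sum = 1804.8750
Variance = 1804.8750/8 = 225.6094

Variance = 225.6094


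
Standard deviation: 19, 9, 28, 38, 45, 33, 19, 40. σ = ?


Mean = 28.8750
Variance = 134.3594
SD = sqrt(134.3594) = 11.5913

SD = 11.5913


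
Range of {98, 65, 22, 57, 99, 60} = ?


Max = 99, Min = 22
Range = 99 - 22 = 77

Range = 77


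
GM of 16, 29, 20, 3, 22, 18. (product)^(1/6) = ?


Product = 16 × 29 × 20 × 3 × 22 × 18 = 11024640
GM = 11024640^(1/6) = 14.9186

GM = 14.9186


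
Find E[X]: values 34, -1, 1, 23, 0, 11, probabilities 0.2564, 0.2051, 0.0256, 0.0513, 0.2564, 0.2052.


E[X] = 34*0.2564 - 1*0.2051 + 1*0.0256 + 23*0.0513 + 0*0.2564 + 11*0.2052
= 8.7176 - 0.2051 + 0.0256 + 1.1799 + 0 + 2.2572
= 11.9752

E[X] = 11.9752


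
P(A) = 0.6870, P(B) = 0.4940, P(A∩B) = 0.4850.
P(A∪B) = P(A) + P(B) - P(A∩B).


P(A∪B) = 0.6870 + 0.4940 - 0.4850
= 1.1810 - 0.4850
= 0.6960

P(A∪B) = 0.6960


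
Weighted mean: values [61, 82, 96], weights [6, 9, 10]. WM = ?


Numerator = 61*6 + 82*9 + 96*10 = 2064
Denominator = 6 + 9 + 10 = 25
WM = 2064/25 = 82.5600

WM = 82.5600


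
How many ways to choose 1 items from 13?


C(13,1) = 13!/(1! × 12!)
= 6227020800/(1 × 479001600)
= 13

C(13,1) = 13


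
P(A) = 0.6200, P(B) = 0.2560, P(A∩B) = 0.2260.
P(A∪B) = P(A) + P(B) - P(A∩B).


P(A∪B) = 0.6200 + 0.2560 - 0.2260
= 0.8760 - 0.2260
= 0.6500

P(A∪B) = 0.6500


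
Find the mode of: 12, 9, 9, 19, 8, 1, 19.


Frequencies: 1:1, 8:1, 9:2, 12:1, 19:2
Max frequency = 2
Mode = 9, 19

Mode = 9, 19


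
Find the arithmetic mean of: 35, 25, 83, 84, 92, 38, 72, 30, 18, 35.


Sum = 35 + 25 + 83 + 84 + 92 + 38 + 72 + 30 + 18 + 35 = 512
n = 10
Mean = 512/10 = 51.2000

Mean = 51.2000


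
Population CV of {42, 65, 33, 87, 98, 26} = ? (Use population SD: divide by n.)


Mean = 58.5000
SD = 27.0601
CV = (27.0601/58.5000)*100 = 46.2566%

CV = 46.2566%


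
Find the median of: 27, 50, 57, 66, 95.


Sorted: 27, 50, 57, 66, 95
n = 5 (odd)
Middle value = 57

Median = 57


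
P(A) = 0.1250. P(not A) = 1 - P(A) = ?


P(not A) = 1 - 0.1250 = 0.8750

P(not A) = 0.8750


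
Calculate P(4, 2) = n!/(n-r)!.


P(4,2) = 4!/2!
= 24/2
= 12

P(4,2) = 12


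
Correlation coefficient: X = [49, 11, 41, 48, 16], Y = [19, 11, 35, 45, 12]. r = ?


Mean X = 33.0000, Mean Y = 24.4000
SD X = 16.235763, SD Y = 13.410444
Cov = 162.600000
r = 162.600000/(16.235763*13.410444) = 0.7468

r = 0.7468


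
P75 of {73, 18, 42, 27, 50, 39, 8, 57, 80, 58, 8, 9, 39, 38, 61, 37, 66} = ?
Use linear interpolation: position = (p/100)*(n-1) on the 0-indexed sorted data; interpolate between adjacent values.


Sorted: 8, 8, 9, 18, 27, 37, 38, 39, 39, 42, 50, 57, 58, 61, 66, 73, 80
n = 17
Index = 75/100 * 16 = 12.0000
Lower = data[12] = 58, Upper = data[13] = 61
P75 = 58 + 0*(3) = 58.0000

P75 = 58.0000


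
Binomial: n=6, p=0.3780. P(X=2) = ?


C(6,2) = 15
p^2 = 0.142884
(1-p)^4 = 0.149679
P = 15 * 0.142884 * 0.149679 = 0.3208

P(X=2) = 0.3208


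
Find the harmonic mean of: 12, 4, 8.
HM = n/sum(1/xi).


Sum of reciprocals = 1/12 + 1/4 + 1/8 = 0.458333
HM = 3/0.458333 = 6.5455

HM = 6.5455


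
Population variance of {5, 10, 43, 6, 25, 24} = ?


Mean = 18.8333
Squared deviations: 191.3611, 78.0278, 584.0278, 164.6944, 38.0278, 26.6944
Sum = 1082.8333
Variance = 1082.8333/6 = 180.4722

Variance = 180.4722


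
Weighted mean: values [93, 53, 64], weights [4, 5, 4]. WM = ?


Numerator = 93*4 + 53*5 + 64*4 = 893
Denominator = 4 + 5 + 4 = 13
WM = 893/13 = 68.6923

WM = 68.6923


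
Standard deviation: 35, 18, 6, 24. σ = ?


Mean = 20.7500
Variance = 109.6875
SD = sqrt(109.6875) = 10.4732

SD = 10.4732


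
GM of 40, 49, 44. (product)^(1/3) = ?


Product = 40 × 49 × 44 = 86240
GM = 86240^(1/3) = 44.1811

GM = 44.1811


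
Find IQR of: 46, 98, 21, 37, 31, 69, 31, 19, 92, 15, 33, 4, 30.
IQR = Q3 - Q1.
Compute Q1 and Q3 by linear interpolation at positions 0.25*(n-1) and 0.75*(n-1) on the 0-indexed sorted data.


Sorted: 4, 15, 19, 21, 30, 31, 31, 33, 37, 46, 69, 92, 98
Q1 (25th %ile) = 21.0000
Q3 (75th %ile) = 46.0000
IQR = 46.0000 - 21.0000 = 25.0000

IQR = 25.0000


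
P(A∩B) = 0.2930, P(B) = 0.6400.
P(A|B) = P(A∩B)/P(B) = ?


P(A|B) = 0.2930/0.6400 = 0.4578

P(A|B) = 0.4578


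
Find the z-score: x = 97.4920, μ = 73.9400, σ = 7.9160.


z = (97.4920 - 73.9400)/7.9160
= 23.5520/7.9160
= 2.9752

z = 2.9752


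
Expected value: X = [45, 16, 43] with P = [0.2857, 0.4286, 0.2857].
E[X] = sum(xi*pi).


E[X] = 45*0.2857 + 16*0.4286 + 43*0.2857
= 12.8565 + 6.8576 + 12.2851
= 31.9992

E[X] = 31.9992


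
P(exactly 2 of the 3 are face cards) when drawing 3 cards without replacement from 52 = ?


Hypergeometric: P(X=2) = C(12,2)·C(40,1) / C(52,3)
= 66 × 40 / 22100
= 2640/22100 = 0.1195

P = 0.1195


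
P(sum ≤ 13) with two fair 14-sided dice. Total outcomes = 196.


Total outcomes = 14×14 = 196
Favorable (sum ≤ 13): 78
P = 78/196 = 0.3980

P = 0.3980


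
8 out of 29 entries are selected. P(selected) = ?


P = 8/29 = 0.2759

P = 0.2759


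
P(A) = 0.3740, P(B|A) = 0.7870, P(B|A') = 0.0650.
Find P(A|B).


P(B) = P(B|A)*P(A) + P(B|A')*P(A')
= 0.7870*0.3740 + 0.0650*0.6260
= 0.294338 + 0.040690 = 0.335028
P(A|B) = 0.294338/0.335028 = 0.8785

P(A|B) = 0.8785


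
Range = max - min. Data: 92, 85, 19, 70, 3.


Max = 92, Min = 3
Range = 92 - 3 = 89

Range = 89


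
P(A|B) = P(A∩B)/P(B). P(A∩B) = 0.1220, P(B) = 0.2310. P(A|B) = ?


P(A|B) = 0.1220/0.2310 = 0.5281

P(A|B) = 0.5281


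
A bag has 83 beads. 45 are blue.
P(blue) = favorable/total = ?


P = 45/83 = 0.5422

P = 0.5422


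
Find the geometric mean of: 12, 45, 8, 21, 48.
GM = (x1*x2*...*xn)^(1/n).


Product = 12 × 45 × 8 × 21 × 48 = 4354560
GM = 4354560^(1/5) = 21.2710

GM = 21.2710


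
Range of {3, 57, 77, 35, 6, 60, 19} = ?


Max = 77, Min = 3
Range = 77 - 3 = 74

Range = 74


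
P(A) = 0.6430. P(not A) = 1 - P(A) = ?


P(not A) = 1 - 0.6430 = 0.3570

P(not A) = 0.3570


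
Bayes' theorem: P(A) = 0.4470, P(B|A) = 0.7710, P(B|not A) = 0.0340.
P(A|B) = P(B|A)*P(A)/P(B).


P(B) = P(B|A)*P(A) + P(B|A')*P(A')
= 0.7710*0.4470 + 0.0340*0.5530
= 0.344637 + 0.018802 = 0.363439
P(A|B) = 0.344637/0.363439 = 0.9483

P(A|B) = 0.9483


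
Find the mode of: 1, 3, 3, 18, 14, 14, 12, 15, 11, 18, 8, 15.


Frequencies: 1:1, 3:2, 8:1, 11:1, 12:1, 14:2, 15:2, 18:2
Max frequency = 2
Mode = 3, 14, 15, 18

Mode = 3, 14, 15, 18


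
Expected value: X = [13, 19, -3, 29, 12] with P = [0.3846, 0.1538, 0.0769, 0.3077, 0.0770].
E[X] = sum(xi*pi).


E[X] = 13*0.3846 + 19*0.1538 - 3*0.0769 + 29*0.3077 + 12*0.0770
= 4.9998 + 2.9222 - 0.2307 + 8.9233 + 0.9240
= 17.5386

E[X] = 17.5386


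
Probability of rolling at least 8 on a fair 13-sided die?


Favorable outcomes (roll ≥ 8): 6
Total outcomes = 13
P = 6/13 = 0.4615

P = 0.4615


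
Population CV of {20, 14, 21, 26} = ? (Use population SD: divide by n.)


Mean = 20.2500
SD = 4.2647
CV = (4.2647/20.2500)*100 = 21.0602%

CV = 21.0602%


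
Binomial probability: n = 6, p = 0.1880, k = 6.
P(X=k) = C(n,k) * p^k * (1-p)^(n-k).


C(6,6) = 1
p^6 = 4.415167e-05
(1-p)^0 = 1.000000
P = 1 * 4.415167e-05 * 1.000000 = 4.4152e-05

P(X=6) = 4.4152e-05


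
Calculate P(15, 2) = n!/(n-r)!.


P(15,2) = 15!/13!
= 1307674368000/6227020800
= 210

P(15,2) = 210


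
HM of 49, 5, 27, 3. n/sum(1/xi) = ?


Sum of reciprocals = 1/49 + 1/5 + 1/27 + 1/3 = 0.590779
HM = 4/0.590779 = 6.7707

HM = 6.7707


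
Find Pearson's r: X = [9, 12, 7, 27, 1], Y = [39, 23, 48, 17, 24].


Mean X = 11.2000, Mean Y = 30.2000
SD X = 8.681014, SD Y = 11.478676
Cov = -49.040000
r = -49.040000/(8.681014*11.478676) = -0.4921

r = -0.4921


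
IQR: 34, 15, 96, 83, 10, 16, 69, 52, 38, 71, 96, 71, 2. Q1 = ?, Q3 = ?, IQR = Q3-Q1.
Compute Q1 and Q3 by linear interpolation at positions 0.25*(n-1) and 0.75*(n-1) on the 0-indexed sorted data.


Sorted: 2, 10, 15, 16, 34, 38, 52, 69, 71, 71, 83, 96, 96
Q1 (25th %ile) = 16.0000
Q3 (75th %ile) = 71.0000
IQR = 71.0000 - 16.0000 = 55.0000

IQR = 55.0000


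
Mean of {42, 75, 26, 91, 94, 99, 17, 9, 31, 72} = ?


Sum = 42 + 75 + 26 + 91 + 94 + 99 + 17 + 9 + 31 + 72 = 556
n = 10
Mean = 556/10 = 55.6000

Mean = 55.6000


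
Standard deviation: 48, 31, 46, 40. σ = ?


Mean = 41.2500
Variance = 43.6875
SD = sqrt(43.6875) = 6.6097

SD = 6.6097


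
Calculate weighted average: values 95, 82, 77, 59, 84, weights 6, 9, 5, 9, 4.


Numerator = 95*6 + 82*9 + 77*5 + 59*9 + 84*4 = 2560
Denominator = 6 + 9 + 5 + 9 + 4 = 33
WM = 2560/33 = 77.5758

WM = 77.5758


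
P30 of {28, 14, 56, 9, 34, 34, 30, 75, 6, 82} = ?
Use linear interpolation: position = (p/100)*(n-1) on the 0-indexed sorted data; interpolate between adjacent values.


Sorted: 6, 9, 14, 28, 30, 34, 34, 56, 75, 82
n = 10
Index = 30/100 * 9 = 2.7000
Lower = data[2] = 14, Upper = data[3] = 28
P30 = 14 + 0.7000*(14) = 23.8000

P30 = 23.8000


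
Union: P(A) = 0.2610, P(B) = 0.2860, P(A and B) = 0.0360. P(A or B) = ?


P(A∪B) = 0.2610 + 0.2860 - 0.0360
= 0.5470 - 0.0360
= 0.5110

P(A∪B) = 0.5110


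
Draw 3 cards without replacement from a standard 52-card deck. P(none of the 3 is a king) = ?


P(no kings) = (48/52) × (47/51) × (46/50)
= 0.7826

P = 0.7826


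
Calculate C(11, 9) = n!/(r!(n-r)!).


C(11,9) = 11!/(9! × 2!)
= 39916800/(362880 × 2)
= 55

C(11,9) = 55


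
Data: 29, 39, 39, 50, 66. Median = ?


Sorted: 29, 39, 39, 50, 66
n = 5 (odd)
Middle value = 39

Median = 39


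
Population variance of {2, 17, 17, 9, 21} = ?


Mean = 13.2000
Squared deviations: 125.4400, 14.4400, 14.4400, 17.6400, 60.8400
Sum = 232.8000
Variance = 232.8000/5 = 46.5600

Variance = 46.5600


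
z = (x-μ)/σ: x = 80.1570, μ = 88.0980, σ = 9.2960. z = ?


z = (80.1570 - 88.0980)/9.2960
= -7.9410/9.2960
= -0.8542

z = -0.8542


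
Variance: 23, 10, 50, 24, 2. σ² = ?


Mean = 21.8000
Squared deviations: 1.4400, 139.2400, 795.2400, 4.8400, 392.0400
Sum = 1332.8000
Variance = 1332.8000/5 = 266.5600

Variance = 266.5600


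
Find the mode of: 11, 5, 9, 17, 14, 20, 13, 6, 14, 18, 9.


Frequencies: 5:1, 6:1, 9:2, 11:1, 13:1, 14:2, 17:1, 18:1, 20:1
Max frequency = 2
Mode = 9, 14

Mode = 9, 14


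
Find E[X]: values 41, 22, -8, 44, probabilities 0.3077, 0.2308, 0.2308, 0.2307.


E[X] = 41*0.3077 + 22*0.2308 - 8*0.2308 + 44*0.2307
= 12.6157 + 5.0776 - 1.8464 + 10.1508
= 25.9977

E[X] = 25.9977


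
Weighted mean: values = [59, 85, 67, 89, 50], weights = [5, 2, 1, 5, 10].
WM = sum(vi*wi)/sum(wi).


Numerator = 59*5 + 85*2 + 67*1 + 89*5 + 50*10 = 1477
Denominator = 5 + 2 + 1 + 5 + 10 = 23
WM = 1477/23 = 64.2174

WM = 64.2174


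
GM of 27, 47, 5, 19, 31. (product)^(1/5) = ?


Product = 27 × 47 × 5 × 19 × 31 = 3737205
GM = 3737205^(1/5) = 20.6305

GM = 20.6305


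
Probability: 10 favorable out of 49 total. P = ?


P = 10/49 = 0.2041

P = 0.2041


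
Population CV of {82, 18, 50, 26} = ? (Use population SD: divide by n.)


Mean = 44.0000
SD = 24.8998
CV = (24.8998/44.0000)*100 = 56.5905%

CV = 56.5905%


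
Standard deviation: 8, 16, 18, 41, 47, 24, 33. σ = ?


Mean = 26.7143
Variance = 171.9184
SD = sqrt(171.9184) = 13.1118

SD = 13.1118


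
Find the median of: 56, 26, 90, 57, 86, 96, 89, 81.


Sorted: 26, 56, 57, 81, 86, 89, 90, 96
n = 8 (even)
Middle values: 81 and 86
Median = (81+86)/2 = 83.5000

Median = 83.5000


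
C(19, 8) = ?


C(19,8) = 19!/(8! × 11!)
= 121645100408832000/(40320 × 39916800)
= 75582

C(19,8) = 75582


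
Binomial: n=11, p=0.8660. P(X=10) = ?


C(11,10) = 11
p^10 = 0.237235
(1-p)^1 = 0.134000
P = 11 * 0.237235 * 0.134000 = 0.3497

P(X=10) = 0.3497


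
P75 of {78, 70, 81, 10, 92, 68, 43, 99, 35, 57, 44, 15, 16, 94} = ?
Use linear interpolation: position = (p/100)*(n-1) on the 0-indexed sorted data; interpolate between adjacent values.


Sorted: 10, 15, 16, 35, 43, 44, 57, 68, 70, 78, 81, 92, 94, 99
n = 14
Index = 75/100 * 13 = 9.7500
Lower = data[9] = 78, Upper = data[10] = 81
P75 = 78 + 0.7500*(3) = 80.2500

P75 = 80.2500


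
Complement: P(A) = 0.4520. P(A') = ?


P(not A) = 1 - 0.4520 = 0.5480

P(not A) = 0.5480


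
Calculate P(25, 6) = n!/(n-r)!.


P(25,6) = 25!/19!
= 15511210043330985984000000/121645100408832000
= 127512000

P(25,6) = 127512000


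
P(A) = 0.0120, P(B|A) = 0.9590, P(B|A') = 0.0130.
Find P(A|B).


P(B) = P(B|A)*P(A) + P(B|A')*P(A')
= 0.9590*0.0120 + 0.0130*0.9880
= 0.011508 + 0.012844 = 0.024352
P(A|B) = 0.011508/0.024352 = 0.4726

P(A|B) = 0.4726


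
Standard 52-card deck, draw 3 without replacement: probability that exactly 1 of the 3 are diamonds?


Hypergeometric: P(X=1) = C(13,1)·C(39,2) / C(52,3)
= 13 × 741 / 22100
= 9633/22100 = 0.4359

P = 0.4359


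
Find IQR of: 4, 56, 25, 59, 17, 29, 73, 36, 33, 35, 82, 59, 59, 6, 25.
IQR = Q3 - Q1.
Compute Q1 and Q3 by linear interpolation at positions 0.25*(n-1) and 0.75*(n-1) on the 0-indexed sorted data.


Sorted: 4, 6, 17, 25, 25, 29, 33, 35, 36, 56, 59, 59, 59, 73, 82
Q1 (25th %ile) = 25.0000
Q3 (75th %ile) = 59.0000
IQR = 59.0000 - 25.0000 = 34.0000

IQR = 34.0000


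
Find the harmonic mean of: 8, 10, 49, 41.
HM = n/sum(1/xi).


Sum of reciprocals = 1/8 + 1/10 + 1/49 + 1/41 = 0.269798
HM = 4/0.269798 = 14.8259

HM = 14.8259


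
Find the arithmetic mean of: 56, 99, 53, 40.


Sum = 56 + 99 + 53 + 40 = 248
n = 4
Mean = 248/4 = 62.0000

Mean = 62.0000


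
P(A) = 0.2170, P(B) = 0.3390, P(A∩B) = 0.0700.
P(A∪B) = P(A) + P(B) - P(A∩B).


P(A∪B) = 0.2170 + 0.3390 - 0.0700
= 0.5560 - 0.0700
= 0.4860

P(A∪B) = 0.4860


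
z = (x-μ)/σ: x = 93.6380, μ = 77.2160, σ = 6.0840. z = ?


z = (93.6380 - 77.2160)/6.0840
= 16.4220/6.0840
= 2.6992

z = 2.6992


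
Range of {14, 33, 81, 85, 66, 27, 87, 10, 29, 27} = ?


Max = 87, Min = 10
Range = 87 - 10 = 77

Range = 77


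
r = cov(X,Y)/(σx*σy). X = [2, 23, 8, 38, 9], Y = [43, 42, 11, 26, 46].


Mean X = 16.0000, Mean Y = 33.6000
SD X = 12.976903, SD Y = 13.275541
Cov = -29.200000
r = -29.200000/(12.976903*13.275541) = -0.1695

r = -0.1695


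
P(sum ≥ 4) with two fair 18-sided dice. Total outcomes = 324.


Total outcomes = 18×18 = 324
Favorable (sum ≥ 4): 321
P = 321/324 = 0.9907

P = 0.9907


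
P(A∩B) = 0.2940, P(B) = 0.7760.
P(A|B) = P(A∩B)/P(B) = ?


P(A|B) = 0.2940/0.7760 = 0.3789

P(A|B) = 0.3789


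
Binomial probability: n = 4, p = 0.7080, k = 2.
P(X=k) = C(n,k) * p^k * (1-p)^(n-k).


C(4,2) = 6
p^2 = 0.501264
(1-p)^2 = 0.085264
P = 6 * 0.501264 * 0.085264 = 0.2564

P(X=2) = 0.2564


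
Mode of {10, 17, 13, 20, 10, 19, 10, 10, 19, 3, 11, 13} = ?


Frequencies: 3:1, 10:4, 11:1, 13:2, 17:1, 19:2, 20:1
Max frequency = 4
Mode = 10

Mode = 10


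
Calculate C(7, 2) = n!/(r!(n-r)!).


C(7,2) = 7!/(2! × 5!)
= 5040/(2 × 120)
= 21

C(7,2) = 21


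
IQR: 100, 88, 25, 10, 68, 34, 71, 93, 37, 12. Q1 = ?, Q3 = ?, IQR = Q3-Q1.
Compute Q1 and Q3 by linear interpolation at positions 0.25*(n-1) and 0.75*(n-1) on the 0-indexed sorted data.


Sorted: 10, 12, 25, 34, 37, 68, 71, 88, 93, 100
Q1 (25th %ile) = 27.2500
Q3 (75th %ile) = 83.7500
IQR = 83.7500 - 27.2500 = 56.5000

IQR = 56.5000


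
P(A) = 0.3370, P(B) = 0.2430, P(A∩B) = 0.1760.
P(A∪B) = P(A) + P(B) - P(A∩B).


P(A∪B) = 0.3370 + 0.2430 - 0.1760
= 0.5800 - 0.1760
= 0.4040

P(A∪B) = 0.4040


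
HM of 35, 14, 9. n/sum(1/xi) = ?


Sum of reciprocals = 1/35 + 1/14 + 1/9 = 0.211111
HM = 3/0.211111 = 14.2105

HM = 14.2105


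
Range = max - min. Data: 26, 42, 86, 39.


Max = 86, Min = 26
Range = 86 - 26 = 60

Range = 60


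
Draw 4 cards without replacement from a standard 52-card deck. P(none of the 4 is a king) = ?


P(no kings) = (48/52) × (47/51) × (46/50) × (45/49)
= 0.7187

P = 0.7187


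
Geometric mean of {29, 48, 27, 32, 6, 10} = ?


Product = 29 × 48 × 27 × 32 × 6 × 10 = 72161280
GM = 72161280^(1/6) = 20.4041

GM = 20.4041


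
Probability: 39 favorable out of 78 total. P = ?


P = 39/78 = 0.5000

P = 0.5000


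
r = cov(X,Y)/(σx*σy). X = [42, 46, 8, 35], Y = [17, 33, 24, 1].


Mean X = 32.7500, Mean Y = 18.7500
SD X = 14.821859, SD Y = 11.712707
Cov = 0.687500
r = 0.687500/(14.821859*11.712707) = 0.0040

r = 0.0040


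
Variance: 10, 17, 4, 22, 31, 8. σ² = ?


Mean = 15.3333
Squared deviations: 28.4444, 2.7778, 128.4444, 44.4444, 245.4444, 53.7778
Sum = 503.3333
Variance = 503.3333/6 = 83.8889

Variance = 83.8889


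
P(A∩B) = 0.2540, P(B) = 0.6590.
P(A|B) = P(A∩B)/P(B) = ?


P(A|B) = 0.2540/0.6590 = 0.3854

P(A|B) = 0.3854


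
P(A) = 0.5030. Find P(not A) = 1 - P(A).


P(not A) = 1 - 0.5030 = 0.4970

P(not A) = 0.4970


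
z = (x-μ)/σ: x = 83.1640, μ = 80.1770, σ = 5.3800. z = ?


z = (83.1640 - 80.1770)/5.3800
= 2.9870/5.3800
= 0.5552

z = 0.5552


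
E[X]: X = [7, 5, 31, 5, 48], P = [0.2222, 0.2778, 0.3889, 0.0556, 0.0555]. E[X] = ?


E[X] = 7*0.2222 + 5*0.2778 + 31*0.3889 + 5*0.0556 + 48*0.0555
= 1.5554 + 1.3890 + 12.0559 + 0.2780 + 2.6640
= 17.9423

E[X] = 17.9423


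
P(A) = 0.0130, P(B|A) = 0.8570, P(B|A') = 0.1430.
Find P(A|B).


P(B) = P(B|A)*P(A) + P(B|A')*P(A')
= 0.8570*0.0130 + 0.1430*0.9870
= 0.011141 + 0.141141 = 0.152282
P(A|B) = 0.011141/0.152282 = 0.0732

P(A|B) = 0.0732


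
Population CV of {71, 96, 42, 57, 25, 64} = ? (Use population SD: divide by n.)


Mean = 59.1667
SD = 22.3116
CV = (22.3116/59.1667)*100 = 37.7097%

CV = 37.7097%


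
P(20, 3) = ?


P(20,3) = 20!/17!
= 2432902008176640000/355687428096000
= 6840

P(20,3) = 6840


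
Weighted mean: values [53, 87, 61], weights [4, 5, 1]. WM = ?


Numerator = 53*4 + 87*5 + 61*1 = 708
Denominator = 4 + 5 + 1 = 10
WM = 708/10 = 70.8000

WM = 70.8000


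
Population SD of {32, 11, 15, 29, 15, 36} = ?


Mean = 23.0000
Variance = 93.0000
SD = sqrt(93.0000) = 9.6437

SD = 9.6437


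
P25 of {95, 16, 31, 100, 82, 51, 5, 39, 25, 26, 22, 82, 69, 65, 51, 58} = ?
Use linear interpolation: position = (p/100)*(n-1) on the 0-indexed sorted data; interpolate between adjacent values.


Sorted: 5, 16, 22, 25, 26, 31, 39, 51, 51, 58, 65, 69, 82, 82, 95, 100
n = 16
Index = 25/100 * 15 = 3.7500
Lower = data[3] = 25, Upper = data[4] = 26
P25 = 25 + 0.7500*(1) = 25.7500

P25 = 25.7500


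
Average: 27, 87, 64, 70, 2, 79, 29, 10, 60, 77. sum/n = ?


Sum = 27 + 87 + 64 + 70 + 2 + 79 + 29 + 10 + 60 + 77 = 505
n = 10
Mean = 505/10 = 50.5000

Mean = 50.5000


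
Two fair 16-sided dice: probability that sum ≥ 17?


Total outcomes = 16×16 = 256
Favorable (sum ≥ 17): 136
P = 136/256 = 0.5312

P = 0.5312


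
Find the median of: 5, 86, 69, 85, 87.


Sorted: 5, 69, 85, 86, 87
n = 5 (odd)
Middle value = 85

Median = 85


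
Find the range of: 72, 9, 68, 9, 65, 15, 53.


Max = 72, Min = 9
Range = 72 - 9 = 63

Range = 63


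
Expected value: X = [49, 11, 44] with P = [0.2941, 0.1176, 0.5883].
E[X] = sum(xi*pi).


E[X] = 49*0.2941 + 11*0.1176 + 44*0.5883
= 14.4109 + 1.2936 + 25.8852
= 41.5897

E[X] = 41.5897


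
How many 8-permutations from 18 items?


P(18,8) = 18!/10!
= 6402373705728000/3628800
= 1764322560

P(18,8) = 1764322560


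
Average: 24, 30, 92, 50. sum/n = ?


Sum = 24 + 30 + 92 + 50 = 196
n = 4
Mean = 196/4 = 49.0000

Mean = 49.0000


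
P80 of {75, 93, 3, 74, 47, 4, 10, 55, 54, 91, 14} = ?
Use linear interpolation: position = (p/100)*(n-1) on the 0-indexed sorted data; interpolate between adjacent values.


Sorted: 3, 4, 10, 14, 47, 54, 55, 74, 75, 91, 93
n = 11
Index = 80/100 * 10 = 8.0000
Lower = data[8] = 75, Upper = data[9] = 91
P80 = 75 + 0*(16) = 75.0000

P80 = 75.0000


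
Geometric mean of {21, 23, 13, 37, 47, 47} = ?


Product = 21 × 23 × 13 × 37 × 47 × 47 = 513201507
GM = 513201507^(1/6) = 28.2953

GM = 28.2953


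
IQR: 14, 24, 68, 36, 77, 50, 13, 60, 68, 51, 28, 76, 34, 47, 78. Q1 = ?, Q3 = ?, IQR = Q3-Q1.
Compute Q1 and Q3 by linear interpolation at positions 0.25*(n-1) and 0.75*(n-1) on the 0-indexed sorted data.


Sorted: 13, 14, 24, 28, 34, 36, 47, 50, 51, 60, 68, 68, 76, 77, 78
Q1 (25th %ile) = 31.0000
Q3 (75th %ile) = 68.0000
IQR = 68.0000 - 31.0000 = 37.0000

IQR = 37.0000


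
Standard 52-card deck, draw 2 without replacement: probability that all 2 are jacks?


P(all jacks) = (4/52) × (3/51)
= 0.0045

P = 0.0045


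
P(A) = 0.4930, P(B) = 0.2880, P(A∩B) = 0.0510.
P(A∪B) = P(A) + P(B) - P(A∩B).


P(A∪B) = 0.4930 + 0.2880 - 0.0510
= 0.7810 - 0.0510
= 0.7300

P(A∪B) = 0.7300


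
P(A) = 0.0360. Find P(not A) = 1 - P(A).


P(not A) = 1 - 0.0360 = 0.9640

P(not A) = 0.9640


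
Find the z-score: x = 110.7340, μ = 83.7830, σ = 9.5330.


z = (110.7340 - 83.7830)/9.5330
= 26.9510/9.5330
= 2.8271

z = 2.8271


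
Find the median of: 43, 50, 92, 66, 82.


Sorted: 43, 50, 66, 82, 92
n = 5 (odd)
Middle value = 66

Median = 66


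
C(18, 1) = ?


C(18,1) = 18!/(1! × 17!)
= 6402373705728000/(1 × 355687428096000)
= 18

C(18,1) = 18


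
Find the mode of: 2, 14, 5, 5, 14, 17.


Frequencies: 2:1, 5:2, 14:2, 17:1
Max frequency = 2
Mode = 5, 14

Mode = 5, 14


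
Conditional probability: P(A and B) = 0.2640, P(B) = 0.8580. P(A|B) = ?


P(A|B) = 0.2640/0.8580 = 0.3077

P(A|B) = 0.3077


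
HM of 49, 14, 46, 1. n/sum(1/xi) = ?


Sum of reciprocals = 1/49 + 1/14 + 1/46 + 1/1 = 1.113576
HM = 4/1.113576 = 3.5920

HM = 3.5920


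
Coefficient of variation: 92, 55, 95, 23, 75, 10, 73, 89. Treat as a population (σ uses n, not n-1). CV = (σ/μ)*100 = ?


Mean = 64.0000
SD = 30.1040
CV = (30.1040/64.0000)*100 = 47.0375%

CV = 47.0375%


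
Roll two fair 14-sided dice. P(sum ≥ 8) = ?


Total outcomes = 14×14 = 196
Favorable (sum ≥ 8): 175
P = 175/196 = 0.8929

P = 0.8929


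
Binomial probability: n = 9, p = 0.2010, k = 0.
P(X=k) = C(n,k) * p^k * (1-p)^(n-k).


C(9,0) = 1
p^0 = 1.000000
(1-p)^9 = 0.132715
P = 1 * 1.000000 * 0.132715 = 0.1327

P(X=0) = 0.1327


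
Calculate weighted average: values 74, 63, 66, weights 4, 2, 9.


Numerator = 74*4 + 63*2 + 66*9 = 1016
Denominator = 4 + 2 + 9 = 15
WM = 1016/15 = 67.7333

WM = 67.7333


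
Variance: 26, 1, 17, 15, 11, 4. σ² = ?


Mean = 12.3333
Squared deviations: 186.7778, 128.4444, 21.7778, 7.1111, 1.7778, 69.4444
Sum = 415.3333
Variance = 415.3333/6 = 69.2222

Variance = 69.2222


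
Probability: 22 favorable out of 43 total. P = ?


P = 22/43 = 0.5116

P = 0.5116


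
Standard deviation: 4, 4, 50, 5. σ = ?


Mean = 15.7500
Variance = 391.1875
SD = sqrt(391.1875) = 19.7785

SD = 19.7785


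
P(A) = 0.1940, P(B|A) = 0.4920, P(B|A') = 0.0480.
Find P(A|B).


P(B) = P(B|A)*P(A) + P(B|A')*P(A')
= 0.4920*0.1940 + 0.0480*0.8060
= 0.095448 + 0.038688 = 0.134136
P(A|B) = 0.095448/0.134136 = 0.7116

P(A|B) = 0.7116


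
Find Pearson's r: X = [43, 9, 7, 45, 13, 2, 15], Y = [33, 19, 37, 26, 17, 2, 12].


Mean X = 19.1429, Mean Y = 20.8571
SD X = 16.199017, SD Y = 11.255837
Cov = 89.877551
r = 89.877551/(16.199017*11.255837) = 0.4929

r = 0.4929


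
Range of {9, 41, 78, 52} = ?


Max = 78, Min = 9
Range = 78 - 9 = 69

Range = 69


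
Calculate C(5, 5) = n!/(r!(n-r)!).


C(5,5) = 5!/(5! × 0!)
= 120/(120 × 1)
= 1

C(5,5) = 1


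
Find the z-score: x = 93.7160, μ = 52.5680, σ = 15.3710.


z = (93.7160 - 52.5680)/15.3710
= 41.1480/15.3710
= 2.6770

z = 2.6770


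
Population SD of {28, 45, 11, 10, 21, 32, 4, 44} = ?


Mean = 24.3750
Variance = 211.7344
SD = sqrt(211.7344) = 14.5511

SD = 14.5511


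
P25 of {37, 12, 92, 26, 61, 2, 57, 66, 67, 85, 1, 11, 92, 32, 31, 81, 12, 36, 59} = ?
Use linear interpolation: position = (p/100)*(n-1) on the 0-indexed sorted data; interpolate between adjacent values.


Sorted: 1, 2, 11, 12, 12, 26, 31, 32, 36, 37, 57, 59, 61, 66, 67, 81, 85, 92, 92
n = 19
Index = 25/100 * 18 = 4.5000
Lower = data[4] = 12, Upper = data[5] = 26
P25 = 12 + 0.5000*(14) = 19.0000

P25 = 19.0000


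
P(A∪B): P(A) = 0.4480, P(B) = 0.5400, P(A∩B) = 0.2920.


P(A∪B) = 0.4480 + 0.5400 - 0.2920
= 0.9880 - 0.2920
= 0.6960

P(A∪B) = 0.6960


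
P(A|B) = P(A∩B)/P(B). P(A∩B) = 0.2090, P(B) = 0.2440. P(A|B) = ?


P(A|B) = 0.2090/0.2440 = 0.8566

P(A|B) = 0.8566


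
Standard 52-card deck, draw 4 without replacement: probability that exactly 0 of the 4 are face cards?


Hypergeometric: P(X=0) = C(12,0)·C(40,4) / C(52,4)
= 1 × 91390 / 270725
= 91390/270725 = 0.3376

P = 0.3376


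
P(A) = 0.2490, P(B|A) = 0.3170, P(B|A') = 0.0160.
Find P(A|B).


P(B) = P(B|A)*P(A) + P(B|A')*P(A')
= 0.3170*0.2490 + 0.0160*0.7510
= 0.078933 + 0.012016 = 0.090949
P(A|B) = 0.078933/0.090949 = 0.8679

P(A|B) = 0.8679


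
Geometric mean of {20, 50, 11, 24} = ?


Product = 20 × 50 × 11 × 24 = 264000
GM = 264000^(1/4) = 22.6674

GM = 22.6674


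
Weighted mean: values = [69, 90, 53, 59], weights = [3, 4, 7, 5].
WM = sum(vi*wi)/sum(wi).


Numerator = 69*3 + 90*4 + 53*7 + 59*5 = 1233
Denominator = 3 + 4 + 7 + 5 = 19
WM = 1233/19 = 64.8947

WM = 64.8947


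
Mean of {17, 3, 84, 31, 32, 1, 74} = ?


Sum = 17 + 3 + 84 + 31 + 32 + 1 + 74 = 242
n = 7
Mean = 242/7 = 34.5714

Mean = 34.5714


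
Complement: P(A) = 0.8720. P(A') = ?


P(not A) = 1 - 0.8720 = 0.1280

P(not A) = 0.1280


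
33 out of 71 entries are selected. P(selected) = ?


P = 33/71 = 0.4648

P = 0.4648


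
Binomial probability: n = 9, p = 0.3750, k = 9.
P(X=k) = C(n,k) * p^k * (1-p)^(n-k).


C(9,9) = 1
p^9 = 0.000147
(1-p)^0 = 1.000000
P = 1 * 0.000147 * 1.000000 = 0.0001

P(X=9) = 0.0001


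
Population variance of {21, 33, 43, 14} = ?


Mean = 27.7500
Squared deviations: 45.5625, 27.5625, 232.5625, 189.0625
Sum = 494.7500
Variance = 494.7500/4 = 123.6875

Variance = 123.6875


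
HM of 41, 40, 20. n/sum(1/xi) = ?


Sum of reciprocals = 1/41 + 1/40 + 1/20 = 0.099390
HM = 3/0.099390 = 30.1840

HM = 30.1840


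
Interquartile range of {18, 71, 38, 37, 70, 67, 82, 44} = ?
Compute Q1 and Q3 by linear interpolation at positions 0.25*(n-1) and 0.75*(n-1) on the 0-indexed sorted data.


Sorted: 18, 37, 38, 44, 67, 70, 71, 82
Q1 (25th %ile) = 37.7500
Q3 (75th %ile) = 70.2500
IQR = 70.2500 - 37.7500 = 32.5000

IQR = 32.5000


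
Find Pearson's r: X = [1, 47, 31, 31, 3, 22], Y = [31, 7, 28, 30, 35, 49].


Mean X = 22.5000, Mean Y = 30.0000
SD X = 16.266018, SD Y = 12.382784
Cov = -118.166667
r = -118.166667/(16.266018*12.382784) = -0.5867

r = -0.5867


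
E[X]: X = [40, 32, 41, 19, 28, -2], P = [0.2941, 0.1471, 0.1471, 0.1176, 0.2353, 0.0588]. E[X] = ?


E[X] = 40*0.2941 + 32*0.1471 + 41*0.1471 + 19*0.1176 + 28*0.2353 - 2*0.0588
= 11.7640 + 4.7072 + 6.0311 + 2.2344 + 6.5884 - 0.1176
= 31.2075

E[X] = 31.2075


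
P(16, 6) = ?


P(16,6) = 16!/10!
= 20922789888000/3628800
= 5765760

P(16,6) = 5765760


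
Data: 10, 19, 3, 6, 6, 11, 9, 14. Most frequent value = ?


Frequencies: 3:1, 6:2, 9:1, 10:1, 11:1, 14:1, 19:1
Max frequency = 2
Mode = 6

Mode = 6


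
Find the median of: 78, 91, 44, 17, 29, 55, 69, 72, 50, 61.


Sorted: 17, 29, 44, 50, 55, 61, 69, 72, 78, 91
n = 10 (even)
Middle values: 55 and 61
Median = (55+61)/2 = 58.0000

Median = 58.0000


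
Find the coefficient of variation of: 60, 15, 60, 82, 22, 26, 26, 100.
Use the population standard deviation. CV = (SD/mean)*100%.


Mean = 48.8750
SD = 29.3148
CV = (29.3148/48.8750)*100 = 59.9792%

CV = 59.9792%


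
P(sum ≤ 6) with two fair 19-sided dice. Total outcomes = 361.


Total outcomes = 19×19 = 361
Favorable (sum ≤ 6): 15
P = 15/361 = 0.0416

P = 0.0416


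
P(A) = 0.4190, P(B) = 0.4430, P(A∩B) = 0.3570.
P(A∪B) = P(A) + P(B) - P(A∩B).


P(A∪B) = 0.4190 + 0.4430 - 0.3570
= 0.8620 - 0.3570
= 0.5050

P(A∪B) = 0.5050


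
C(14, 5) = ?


C(14,5) = 14!/(5! × 9!)
= 87178291200/(120 × 362880)
= 2002

C(14,5) = 2002


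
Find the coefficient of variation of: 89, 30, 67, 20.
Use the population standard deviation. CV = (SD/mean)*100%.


Mean = 51.5000
SD = 27.8433
CV = (27.8433/51.5000)*100 = 54.0647%

CV = 54.0647%
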